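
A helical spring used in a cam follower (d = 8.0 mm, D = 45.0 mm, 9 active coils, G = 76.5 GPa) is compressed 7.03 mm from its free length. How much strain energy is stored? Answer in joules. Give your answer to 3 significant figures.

k = Gd⁴/(8D³N_a) = (76.5×10³)(8.0⁴)/(8·45.0³·9) = 47.759 N/mm
U = ½kδ² = 0.5 × 47.759 × 7.03² = 1180.1 N·mm = 1.1801 J

1.18 J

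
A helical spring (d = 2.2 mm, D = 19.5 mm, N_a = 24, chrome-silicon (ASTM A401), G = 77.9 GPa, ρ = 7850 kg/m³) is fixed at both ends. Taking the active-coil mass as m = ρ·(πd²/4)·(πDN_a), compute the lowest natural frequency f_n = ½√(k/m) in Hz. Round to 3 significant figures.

k = Gd⁴/(8D³N_a) = (77.9×10³)(2.2⁴)/(8·19.5³·24) = 1.2818 N/mm = 1281.8 N/m
Wire length L = πDN_a = π·19.5·24 = 1470.3 mm
m = ρ·(πd²/4)·L = 7850 × 3.8013×10⁻⁶ m² × 1.4703 m = 0.043873 kg
f_n = ½√(k/m) = 0.5·√(1281.8/0.043873) = 0.5·√(29216) = 85.464 Hz

85.5 Hz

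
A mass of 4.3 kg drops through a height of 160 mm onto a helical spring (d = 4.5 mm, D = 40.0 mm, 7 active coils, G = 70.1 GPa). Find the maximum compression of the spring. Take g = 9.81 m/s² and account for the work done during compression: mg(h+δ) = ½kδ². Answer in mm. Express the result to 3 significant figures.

k = Gd⁴/(8D³N_a) = (70.1×10³)(4.5⁴)/(8·40.0³·7) = 8.0205 N/mm
W = mg = 4.3 × 9.81 = 42.183 N
½kδ² − Wδ − Wh = 0 → δ = (W + √(W² + 2kWh))/k
δ = (42.183 + √(1779.4 + 108265))/8.0205 = (42.183 + 331.73)/8.0205 = 46.62 mm

46.6 mm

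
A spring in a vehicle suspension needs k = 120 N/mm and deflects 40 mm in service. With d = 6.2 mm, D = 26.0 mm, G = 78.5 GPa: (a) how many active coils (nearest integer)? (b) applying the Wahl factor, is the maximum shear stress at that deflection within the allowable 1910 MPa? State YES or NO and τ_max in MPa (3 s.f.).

N_a = Gd⁴/(8D³k) = (78.5×10³)(6.2⁴)/(8·26.0³·120) = 6.875 → N_a = 7
Actual rate k = Gd⁴/(8D³·7) = 117.85 N/mm
Working load F = kδ = 117.85·40 = 4714 N
C = 26.0/6.2 = 4.1935; K_W = (4C−1)/(4C−4)+0.615/C = 1.3815
τ_max = K_W·8FD/(πd³) = 1.3815·1309.6 = 1809.2 MPa
τ_max ≤ 1910 MPa → acceptable

(a) 7 coils; (b) YES, τ_max = 1810 MPa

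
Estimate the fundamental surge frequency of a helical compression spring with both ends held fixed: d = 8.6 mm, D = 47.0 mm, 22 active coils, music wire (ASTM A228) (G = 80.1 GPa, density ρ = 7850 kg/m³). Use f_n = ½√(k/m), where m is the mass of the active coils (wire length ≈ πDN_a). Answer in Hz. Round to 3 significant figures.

63.6 Hz

k = Gd⁴/(8D³N_a) = (80.1×10³)(8.6⁴)/(8·47.0³·22) = 23.978 N/mm = 23978 N/m
Wire length L = πDN_a = π·47.0·22 = 3248.4 mm
m = ρ·(πd²/4)·L = 7850 × 58.088×10⁻⁶ m² × 3.2484 m = 1.4812 kg
f_n = ½√(k/m) = 0.5·√(23978/1.4812) = 0.5·√(16188) = 63.616 Hz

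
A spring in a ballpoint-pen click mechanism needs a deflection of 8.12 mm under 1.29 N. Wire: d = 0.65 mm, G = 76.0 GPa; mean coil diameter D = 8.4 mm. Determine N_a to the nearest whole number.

Required rate k = F/δ = 1.29/8.12 = 0.15887 N/mm
N_a = Gd⁴/(8D³k) = (76.0×10³ × 0.65⁴)/(8 × 8.4³ × 0.15887)
    = 13566.5 / 753.289 = 18.01 → 18 coils

18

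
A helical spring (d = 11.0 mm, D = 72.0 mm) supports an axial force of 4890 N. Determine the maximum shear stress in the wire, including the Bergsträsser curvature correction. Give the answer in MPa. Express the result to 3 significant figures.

819 MPa

Spring index C = D/d = 72.0/11.0 = 6.5455
K_B = (4C+2)/(4C−3) = 28.182/23.182 = 1.2157
τ₀ = 8FD/(πd³) = 8·4890·72.0/(π·11.0³) = 2.81664e+06/4181.5 = 673.6 MPa
τ_max = K·τ₀ = 1.2157 × 673.6 = 818.89 MPa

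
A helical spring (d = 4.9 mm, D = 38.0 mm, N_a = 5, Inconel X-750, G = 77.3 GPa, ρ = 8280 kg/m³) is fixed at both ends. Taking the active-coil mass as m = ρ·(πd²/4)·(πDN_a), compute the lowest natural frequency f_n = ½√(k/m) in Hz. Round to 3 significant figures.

233 Hz

k = Gd⁴/(8D³N_a) = (77.3×10³)(4.9⁴)/(8·38.0³·5) = 20.303 N/mm = 20303 N/m
Wire length L = πDN_a = π·38.0·5 = 596.9 mm
m = ρ·(πd²/4)·L = 8280 × 18.857×10⁻⁶ m² × 0.5969 m = 0.0932 kg
f_n = ½√(k/m) = 0.5·√(20303/0.0932) = 0.5·√(2.1784e+05) = 233.37 Hz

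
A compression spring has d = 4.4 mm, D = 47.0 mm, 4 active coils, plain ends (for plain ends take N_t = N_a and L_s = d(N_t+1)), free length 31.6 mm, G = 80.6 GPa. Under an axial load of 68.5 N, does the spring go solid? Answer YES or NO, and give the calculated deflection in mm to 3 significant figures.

NO, δ = 7.53 mm

k = Gd⁴/(8D³N_a) = (80.6×10³)(4.4⁴)/(8·47.0³·4) = 9.0929 N/mm
N_t = 4; L_s = 4.4·5 = 22 mm; δ_solid = L₀ − L_s = 31.6 − 22 = 9.6 mm
δ = F/k = 68.5/9.0929 = 7.5334 mm
δ < δ_solid → spring does not go solid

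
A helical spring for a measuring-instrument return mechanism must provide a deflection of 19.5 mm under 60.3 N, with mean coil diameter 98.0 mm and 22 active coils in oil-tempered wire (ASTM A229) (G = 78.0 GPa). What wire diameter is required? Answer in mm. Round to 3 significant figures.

9.00 mm

Required rate k = F/δ = 60.3/19.5 = 3.0923 N/mm
d = (8D³N_a·k / G)^(1/4) = (8·98.0³·22·3.0923 / (78.0×10³))^0.25
  = (6567.2)^0.25 = 9.0021 mm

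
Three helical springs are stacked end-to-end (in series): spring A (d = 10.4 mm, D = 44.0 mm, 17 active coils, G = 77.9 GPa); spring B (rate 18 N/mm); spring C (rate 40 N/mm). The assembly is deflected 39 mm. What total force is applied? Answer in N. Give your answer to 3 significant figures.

k_A = Gd⁴/(8D³N_a) = (77.9×10³)(10.4⁴)/(8·44.0³·17) = 78.664 N/mm
Series: 1/k_eq = 1/78.664 + 1/18 + 1/40 = 0.093268; k_eq = 10.722 N/mm
F = k_eq·δ = 10.722·39 = 418.15 N

418 N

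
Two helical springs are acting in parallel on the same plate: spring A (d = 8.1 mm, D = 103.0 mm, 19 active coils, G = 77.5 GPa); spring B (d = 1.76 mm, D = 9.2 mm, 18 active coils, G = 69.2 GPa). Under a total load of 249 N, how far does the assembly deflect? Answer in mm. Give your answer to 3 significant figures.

k_A = Gd⁴/(8D³N_a) = (77.5×10³)(8.1⁴)/(8·103.0³·19) = 2.0086 N/mm
k_B = Gd⁴/(8D³N_a) = (69.2×10³)(1.76⁴)/(8·9.2³·18) = 5.9215 N/mm
Parallel: k_eq = 2.0086 + 5.9215 = 7.9301 N/mm
δ = F/k_eq = 249/7.9301 = 31.4 mm

31.4 mm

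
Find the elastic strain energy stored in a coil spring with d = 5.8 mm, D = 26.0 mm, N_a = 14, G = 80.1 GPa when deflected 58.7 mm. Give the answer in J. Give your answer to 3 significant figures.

k = Gd⁴/(8D³N_a) = (80.1×10³)(5.8⁴)/(8·26.0³·14) = 46.048 N/mm
U = ½kδ² = 0.5 × 46.048 × 58.7² = 79333 N·mm = 79.333 J

79.3 J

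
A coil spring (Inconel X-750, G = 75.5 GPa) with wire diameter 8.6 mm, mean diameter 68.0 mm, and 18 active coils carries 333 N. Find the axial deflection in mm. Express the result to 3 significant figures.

k = Gd⁴/(8D³N_a) = (75.5×10³)(8.6⁴)/(8·68.0³·18) = 9.1212 N/mm
δ = F/k = 333 / 9.1212 = 36.508 mm

36.5 mm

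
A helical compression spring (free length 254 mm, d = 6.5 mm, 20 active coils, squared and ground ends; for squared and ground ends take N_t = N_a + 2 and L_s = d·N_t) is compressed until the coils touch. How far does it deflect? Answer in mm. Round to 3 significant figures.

111 mm

N_t = 22; L_s = 6.5·22 = 143 mm
δ_solid = L₀ − L_s = 254 − 143 = 111 mm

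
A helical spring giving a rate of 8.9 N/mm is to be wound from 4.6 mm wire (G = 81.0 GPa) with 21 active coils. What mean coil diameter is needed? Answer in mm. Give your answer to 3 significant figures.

28.9 mm

D = (Gd⁴/(8N_a·k))^(1/3) = (81.0×10³·4.6⁴/(8·21·8.9))^(1/3)
  = (24255.9)^(1/3) = 28.9471 mm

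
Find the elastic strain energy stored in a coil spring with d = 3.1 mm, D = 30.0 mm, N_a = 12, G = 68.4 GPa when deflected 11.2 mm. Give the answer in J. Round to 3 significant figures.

0.153 J

k = Gd⁴/(8D³N_a) = (68.4×10³)(3.1⁴)/(8·30.0³·12) = 2.4371 N/mm
U = ½kδ² = 0.5 × 2.4371 × 11.2² = 152.85 N·mm = 0.15285 J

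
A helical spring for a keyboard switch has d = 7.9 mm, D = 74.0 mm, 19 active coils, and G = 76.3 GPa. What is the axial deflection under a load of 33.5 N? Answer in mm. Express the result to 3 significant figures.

k = Gd⁴/(8D³N_a) = (76.3×10³)(7.9⁴)/(8·74.0³·19) = 4.825 N/mm
δ = F/k = 33.5 / 4.825 = 6.9431 mm

6.94 mm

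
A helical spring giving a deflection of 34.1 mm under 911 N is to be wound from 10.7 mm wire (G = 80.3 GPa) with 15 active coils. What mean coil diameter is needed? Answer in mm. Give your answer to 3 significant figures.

69.0 mm

Required rate k = F/δ = 911/34.1 = 26.716 N/mm
D = (Gd⁴/(8N_a·k))^(1/3) = (80.3×10³·10.7⁴/(8·15·26.716))^(1/3)
  = (328326)^(1/3) = 68.9872 mm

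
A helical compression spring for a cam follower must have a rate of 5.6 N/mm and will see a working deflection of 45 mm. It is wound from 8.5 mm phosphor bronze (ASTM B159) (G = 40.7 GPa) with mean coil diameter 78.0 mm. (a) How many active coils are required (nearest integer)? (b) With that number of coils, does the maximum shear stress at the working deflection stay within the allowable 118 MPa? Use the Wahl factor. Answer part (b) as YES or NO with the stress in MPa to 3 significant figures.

(a) 10 coils; (b) YES, τ_max = 94.4 MPa

N_a = Gd⁴/(8D³k) = (40.7×10³)(8.5⁴)/(8·78.0³·5.6) = 9.993 → N_a = 10
Actual rate k = Gd⁴/(8D³·10) = 5.5962 N/mm
Working load F = kδ = 5.5962·45 = 251.83 N
C = 78.0/8.5 = 9.1765; K_W = (4C−1)/(4C−4)+0.615/C = 1.1587
τ_max = K_W·8FD/(πd³) = 1.1587·81.449 = 94.379 MPa
τ_max ≤ 118 MPa → acceptable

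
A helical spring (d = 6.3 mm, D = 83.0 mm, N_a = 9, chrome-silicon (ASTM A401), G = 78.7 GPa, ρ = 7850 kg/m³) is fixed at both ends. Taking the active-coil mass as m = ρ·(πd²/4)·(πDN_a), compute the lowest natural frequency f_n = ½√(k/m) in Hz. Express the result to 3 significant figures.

36.2 Hz

k = Gd⁴/(8D³N_a) = (78.7×10³)(6.3⁴)/(8·83.0³·9) = 3.0114 N/mm = 3011.4 N/m
Wire length L = πDN_a = π·83.0·9 = 2346.8 mm
m = ρ·(πd²/4)·L = 7850 × 31.172×10⁻⁶ m² × 2.3468 m = 0.57426 kg
f_n = ½√(k/m) = 0.5·√(3011.4/0.57426) = 0.5·√(5244) = 36.208 Hz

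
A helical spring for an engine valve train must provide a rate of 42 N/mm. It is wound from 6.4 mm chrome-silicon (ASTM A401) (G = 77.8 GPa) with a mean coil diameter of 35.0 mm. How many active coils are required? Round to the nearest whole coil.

N_a = Gd⁴/(8D³k) = (77.8×10³ × 6.4⁴)/(8 × 35.0³ × 42)
    = 1.30527e+08 / 1.4406e+07 = 9.061 → 9 coils

9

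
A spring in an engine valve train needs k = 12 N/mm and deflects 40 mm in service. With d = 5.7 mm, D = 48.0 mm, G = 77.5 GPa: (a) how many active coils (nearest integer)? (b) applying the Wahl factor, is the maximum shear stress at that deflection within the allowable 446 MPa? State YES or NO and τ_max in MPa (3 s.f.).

N_a = Gd⁴/(8D³k) = (77.5×10³)(5.7⁴)/(8·48.0³·12) = 7.706 → N_a = 8
Actual rate k = Gd⁴/(8D³·8) = 11.558 N/mm
Working load F = kδ = 11.558·40 = 462.34 N
C = 48.0/5.7 = 8.4211; K_W = (4C−1)/(4C−4)+0.615/C = 1.1741
τ_max = K_W·8FD/(πd³) = 1.1741·305.15 = 358.28 MPa
τ_max ≤ 446 MPa → acceptable

(a) 8 coils; (b) YES, τ_max = 358 MPa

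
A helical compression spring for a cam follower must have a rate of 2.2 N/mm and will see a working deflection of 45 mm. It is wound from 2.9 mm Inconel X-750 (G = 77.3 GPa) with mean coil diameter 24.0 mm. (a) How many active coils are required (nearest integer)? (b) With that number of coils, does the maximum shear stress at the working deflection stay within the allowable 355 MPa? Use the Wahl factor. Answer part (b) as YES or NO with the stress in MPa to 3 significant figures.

(a) 22 coils; (b) YES, τ_max = 298 MPa

N_a = Gd⁴/(8D³k) = (77.3×10³)(2.9⁴)/(8·24.0³·2.2) = 22.47 → N_a = 22
Actual rate k = Gd⁴/(8D³·22) = 2.2471 N/mm
Working load F = kδ = 2.2471·45 = 101.12 N
C = 24.0/2.9 = 8.2759; K_W = (4C−1)/(4C−4)+0.615/C = 1.1774
τ_max = K_W·8FD/(πd³) = 1.1774·253.39 = 298.34 MPa
τ_max ≤ 355 MPa → acceptable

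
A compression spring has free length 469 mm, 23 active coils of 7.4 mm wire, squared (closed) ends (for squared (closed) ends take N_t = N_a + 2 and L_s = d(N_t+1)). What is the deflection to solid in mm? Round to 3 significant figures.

N_t = 25; L_s = 7.4·26 = 192.4 mm
δ_solid = L₀ − L_s = 469 − 192.4 = 276.6 mm

277 mm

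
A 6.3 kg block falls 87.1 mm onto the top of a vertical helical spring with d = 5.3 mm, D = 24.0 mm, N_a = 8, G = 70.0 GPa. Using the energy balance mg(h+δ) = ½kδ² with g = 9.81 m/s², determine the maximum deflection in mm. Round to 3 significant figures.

14.2 mm

k = Gd⁴/(8D³N_a) = (70.0×10³)(5.3⁴)/(8·24.0³·8) = 62.429 N/mm
W = mg = 6.3 × 9.81 = 61.803 N
½kδ² − Wδ − Wh = 0 → δ = (W + √(W² + 2kWh))/k
δ = (61.803 + √(3819.6 + 672118))/62.429 = (61.803 + 822.15)/62.429 = 14.159 mm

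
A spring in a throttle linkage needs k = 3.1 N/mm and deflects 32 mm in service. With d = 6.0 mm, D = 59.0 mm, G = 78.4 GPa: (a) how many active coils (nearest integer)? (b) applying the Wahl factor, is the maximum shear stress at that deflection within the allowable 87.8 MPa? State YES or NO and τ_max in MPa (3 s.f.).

N_a = Gd⁴/(8D³k) = (78.4×10³)(6.0⁴)/(8·59.0³·3.1) = 19.95 → N_a = 20
Actual rate k = Gd⁴/(8D³·20) = 3.092 N/mm
Working load F = kδ = 3.092·32 = 98.945 N
C = 59.0/6.0 = 9.8333; K_W = (4C−1)/(4C−4)+0.615/C = 1.1474
τ_max = K_W·8FD/(πd³) = 1.1474·68.823 = 78.971 MPa
τ_max ≤ 87.8 MPa → acceptable

(a) 20 coils; (b) YES, τ_max = 79.0 MPa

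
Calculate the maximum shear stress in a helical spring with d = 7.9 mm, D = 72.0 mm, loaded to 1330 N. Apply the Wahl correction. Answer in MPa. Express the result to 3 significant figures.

Spring index C = D/d = 72.0/7.9 = 9.1139
K_W = (4C−1)/(4C−4) + 0.615/C = 35.456/32.456 + 0.0675 = 1.1599
τ₀ = 8FD/(πd³) = 8·1330·72.0/(π·7.9³) = 766080/1548.9 = 494.59 MPa
τ_max = K·τ₀ = 1.1599 × 494.59 = 573.68 MPa

574 MPa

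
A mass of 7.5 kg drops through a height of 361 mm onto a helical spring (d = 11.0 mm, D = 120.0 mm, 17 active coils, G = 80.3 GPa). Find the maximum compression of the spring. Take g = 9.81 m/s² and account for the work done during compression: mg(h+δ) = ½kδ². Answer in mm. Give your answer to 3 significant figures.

k = Gd⁴/(8D³N_a) = (80.3×10³)(11.0⁴)/(8·120.0³·17) = 5.0027 N/mm
W = mg = 7.5 × 9.81 = 73.575 N
½kδ² − Wδ − Wh = 0 → δ = (W + √(W² + 2kWh))/k
δ = (73.575 + √(5413.3 + 265749))/5.0027 = (73.575 + 520.73)/5.0027 = 118.8 mm

119 mm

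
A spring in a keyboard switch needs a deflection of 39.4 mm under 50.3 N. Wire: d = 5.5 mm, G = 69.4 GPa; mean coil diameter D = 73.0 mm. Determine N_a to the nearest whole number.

Required rate k = F/δ = 50.3/39.4 = 1.2766 N/mm
N_a = Gd⁴/(8D³k) = (69.4×10³ × 5.5⁴)/(8 × 73.0³ × 1.2766)
    = 6.35053e+07 / 3.97311e+06 = 15.98 → 16 coils

16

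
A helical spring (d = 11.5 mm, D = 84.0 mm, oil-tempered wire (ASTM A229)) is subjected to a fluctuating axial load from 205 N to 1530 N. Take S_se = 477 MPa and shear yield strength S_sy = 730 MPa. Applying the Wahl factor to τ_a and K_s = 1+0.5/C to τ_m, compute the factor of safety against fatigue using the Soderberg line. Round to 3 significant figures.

C = D/d = 84.0/11.5 = 7.3043; K_W = (4C−1)/(4C−4)+0.615/C = 1.2032; K_s = 1+0.5/C = 1.0685
F_a = (F_max−F_min)/2 = 662.5 N; F_m = (F_max+F_min)/2 = 867.5 N
τ_a = K_W·8F_aD/(πd³) = 1.2032 × 93.178 = 112.11 MPa
τ_m = K_s·8F_mD/(πd³) = 1.0685 × 122.01 = 130.36 MPa
Soderberg: 1/n_f = τ_a/S_se + τ_m/S_sy = 112.11/477 + 130.36/730 = 0.23503 + 0.17858 = 0.4136
n_f = 1/0.4136 = 2.418

2.42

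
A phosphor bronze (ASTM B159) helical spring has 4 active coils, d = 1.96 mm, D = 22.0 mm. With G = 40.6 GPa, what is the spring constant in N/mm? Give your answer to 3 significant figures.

1.76 N/mm

k = Gd⁴/(8D³N_a) = (40.6×10³ × 1.96⁴) / (8 × 22.0³ × 4)
  = 599170 / 340736 = 1.7585 N/mm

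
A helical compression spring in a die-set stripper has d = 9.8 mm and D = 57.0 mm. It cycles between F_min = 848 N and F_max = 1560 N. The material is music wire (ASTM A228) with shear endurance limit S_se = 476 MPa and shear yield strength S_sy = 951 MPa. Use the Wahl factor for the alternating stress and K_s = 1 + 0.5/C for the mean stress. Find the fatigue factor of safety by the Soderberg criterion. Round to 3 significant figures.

C = D/d = 57.0/9.8 = 5.8163; K_W = (4C−1)/(4C−4)+0.615/C = 1.2615; K_s = 1+0.5/C = 1.0860
F_a = (F_max−F_min)/2 = 356 N; F_m = (F_max+F_min)/2 = 1204 N
τ_a = K_W·8F_aD/(πd³) = 1.2615 × 54.902 = 69.256 MPa
τ_m = K_s·8F_mD/(πd³) = 1.0860 × 185.68 = 201.64 MPa
Soderberg: 1/n_f = τ_a/S_se + τ_m/S_sy = 69.256/476 + 201.64/951 = 0.14550 + 0.21203 = 0.35753
n_f = 1/0.35753 = 2.797

2.80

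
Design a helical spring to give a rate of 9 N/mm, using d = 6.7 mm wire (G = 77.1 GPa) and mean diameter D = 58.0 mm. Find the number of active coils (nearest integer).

N_a = Gd⁴/(8D³k) = (77.1×10³ × 6.7⁴)/(8 × 58.0³ × 9)
    = 1.55365e+08 / 1.40481e+07 = 11.06 → 11 coils

11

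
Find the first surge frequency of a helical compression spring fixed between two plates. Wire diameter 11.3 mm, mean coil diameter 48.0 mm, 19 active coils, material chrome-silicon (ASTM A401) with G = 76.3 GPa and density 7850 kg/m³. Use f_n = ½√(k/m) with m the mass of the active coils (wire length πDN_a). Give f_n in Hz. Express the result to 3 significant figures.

k = Gd⁴/(8D³N_a) = (76.3×10³)(11.3⁴)/(8·48.0³·19) = 74.007 N/mm = 74007 N/m
Wire length L = πDN_a = π·48.0·19 = 2865.1 mm
m = ρ·(πd²/4)·L = 7850 × 100.29×10⁻⁶ m² × 2.8651 m = 2.2556 kg
f_n = ½√(k/m) = 0.5·√(74007/2.2556) = 0.5·√(32810) = 90.568 Hz

90.6 Hz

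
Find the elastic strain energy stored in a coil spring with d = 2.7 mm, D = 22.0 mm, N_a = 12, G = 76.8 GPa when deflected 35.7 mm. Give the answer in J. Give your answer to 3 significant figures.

k = Gd⁴/(8D³N_a) = (76.8×10³)(2.7⁴)/(8·22.0³·12) = 3.9928 N/mm
U = ½kδ² = 0.5 × 3.9928 × 35.7² = 2544.4 N·mm = 2.5444 J

2.54 J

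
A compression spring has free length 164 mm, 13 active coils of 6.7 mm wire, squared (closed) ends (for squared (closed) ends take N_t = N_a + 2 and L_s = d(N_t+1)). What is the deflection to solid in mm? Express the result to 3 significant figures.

56.8 mm

N_t = 15; L_s = 6.7·16 = 107.2 mm
δ_solid = L₀ − L_s = 164 − 107.2 = 56.8 mm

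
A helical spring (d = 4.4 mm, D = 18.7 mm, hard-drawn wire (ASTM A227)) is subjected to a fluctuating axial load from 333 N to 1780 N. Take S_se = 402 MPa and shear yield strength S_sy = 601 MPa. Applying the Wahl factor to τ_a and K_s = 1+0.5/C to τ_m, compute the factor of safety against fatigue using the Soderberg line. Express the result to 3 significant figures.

C = D/d = 18.7/4.4 = 4.2500; K_W = (4C−1)/(4C−4)+0.615/C = 1.3755; K_s = 1+0.5/C = 1.1176
F_a = (F_max−F_min)/2 = 723.5 N; F_m = (F_max+F_min)/2 = 1056.5 N
τ_a = K_W·8F_aD/(πd³) = 1.3755 × 404.45 = 556.31 MPa
τ_m = K_s·8F_mD/(πd³) = 1.1176 × 590.6 = 660.08 MPa
Soderberg: 1/n_f = τ_a/S_se + τ_m/S_sy = 556.31/402 + 660.08/601 = 1.38385 + 1.09831 = 2.4822
n_f = 1/2.4822 = 0.4029

0.403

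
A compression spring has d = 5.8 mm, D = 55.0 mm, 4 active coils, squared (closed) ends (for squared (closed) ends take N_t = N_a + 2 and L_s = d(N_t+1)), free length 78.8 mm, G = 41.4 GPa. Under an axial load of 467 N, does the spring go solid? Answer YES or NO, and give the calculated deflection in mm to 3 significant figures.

k = Gd⁴/(8D³N_a) = (41.4×10³)(5.8⁴)/(8·55.0³·4) = 8.7998 N/mm
N_t = 6; L_s = 5.8·7 = 40.6 mm; δ_solid = L₀ − L_s = 78.8 − 40.6 = 38.2 mm
δ = F/k = 467/8.7998 = 53.069 mm
δ ≥ δ_solid → spring goes solid

YES, δ = 53.1 mm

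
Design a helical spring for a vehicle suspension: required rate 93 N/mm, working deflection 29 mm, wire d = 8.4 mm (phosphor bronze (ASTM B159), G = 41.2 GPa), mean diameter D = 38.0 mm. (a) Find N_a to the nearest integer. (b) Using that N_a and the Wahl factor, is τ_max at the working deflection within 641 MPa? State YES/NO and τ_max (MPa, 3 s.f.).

N_a = Gd⁴/(8D³k) = (41.2×10³)(8.4⁴)/(8·38.0³·93) = 5.024 → N_a = 5
Actual rate k = Gd⁴/(8D³·5) = 93.455 N/mm
Working load F = kδ = 93.455·29 = 2710.2 N
C = 38.0/8.4 = 4.5238; K_W = (4C−1)/(4C−4)+0.615/C = 1.3488
τ_max = K_W·8FD/(πd³) = 1.3488·442.47 = 596.8 MPa
τ_max ≤ 641 MPa → acceptable

(a) 5 coils; (b) YES, τ_max = 597 MPa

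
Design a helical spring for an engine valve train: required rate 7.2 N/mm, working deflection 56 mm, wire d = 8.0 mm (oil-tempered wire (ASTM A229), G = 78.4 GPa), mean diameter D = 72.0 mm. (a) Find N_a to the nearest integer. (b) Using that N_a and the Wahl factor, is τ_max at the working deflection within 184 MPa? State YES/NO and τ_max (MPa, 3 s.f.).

(a) 15 coils; (b) YES, τ_max = 167 MPa

N_a = Gd⁴/(8D³k) = (78.4×10³)(8.0⁴)/(8·72.0³·7.2) = 14.94 → N_a = 15
Actual rate k = Gd⁴/(8D³·15) = 7.1696 N/mm
Working load F = kδ = 7.1696·56 = 401.5 N
C = 72.0/8.0 = 9.0000; K_W = (4C−1)/(4C−4)+0.615/C = 1.1621
τ_max = K_W·8FD/(πd³) = 1.1621·143.78 = 167.08 MPa
τ_max ≤ 184 MPa → acceptable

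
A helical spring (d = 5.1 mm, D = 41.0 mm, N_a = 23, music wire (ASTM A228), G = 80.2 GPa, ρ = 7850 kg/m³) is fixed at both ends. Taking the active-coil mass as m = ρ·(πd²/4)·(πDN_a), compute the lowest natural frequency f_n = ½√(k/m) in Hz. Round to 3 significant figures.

47.4 Hz

k = Gd⁴/(8D³N_a) = (80.2×10³)(5.1⁴)/(8·41.0³·23) = 4.2784 N/mm = 4278.4 N/m
Wire length L = πDN_a = π·41.0·23 = 2962.5 mm
m = ρ·(πd²/4)·L = 7850 × 20.428×10⁻⁶ m² × 2.9625 m = 0.47507 kg
f_n = ½√(k/m) = 0.5·√(4278.4/0.47507) = 0.5·√(9005.8) = 47.45 Hz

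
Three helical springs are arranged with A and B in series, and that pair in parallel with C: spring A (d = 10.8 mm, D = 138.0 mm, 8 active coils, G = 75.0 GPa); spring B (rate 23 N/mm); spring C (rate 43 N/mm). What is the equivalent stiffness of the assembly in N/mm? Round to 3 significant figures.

47.8 N/mm

k_A = Gd⁴/(8D³N_a) = (75.0×10³)(10.8⁴)/(8·138.0³·8) = 6.0665 N/mm
Springs A,B series: k_AB = 1/(1/6.0665+1/23) = 4.8004 N/mm; parallel with C: k_eq = 4.8004+43 = 47.8 N/mm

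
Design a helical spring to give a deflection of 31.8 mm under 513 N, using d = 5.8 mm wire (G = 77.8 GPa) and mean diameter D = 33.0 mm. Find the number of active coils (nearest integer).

Required rate k = F/δ = 513/31.8 = 16.132 N/mm
N_a = Gd⁴/(8D³k) = (77.8×10³ × 5.8⁴)/(8 × 33.0³ × 16.132)
    = 8.80423e+07 / 4.63791e+06 = 18.98 → 19 coils

19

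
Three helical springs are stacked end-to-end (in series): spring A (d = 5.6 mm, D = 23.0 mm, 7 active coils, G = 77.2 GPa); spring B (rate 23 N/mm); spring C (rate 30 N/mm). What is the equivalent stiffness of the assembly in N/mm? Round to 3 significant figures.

k_A = Gd⁴/(8D³N_a) = (77.2×10³)(5.6⁴)/(8·23.0³·7) = 111.43 N/mm
Series: 1/k_eq = 1/111.43 + 1/23 + 1/30 = 0.085786; k_eq = 11.657 N/mm

11.7 N/mm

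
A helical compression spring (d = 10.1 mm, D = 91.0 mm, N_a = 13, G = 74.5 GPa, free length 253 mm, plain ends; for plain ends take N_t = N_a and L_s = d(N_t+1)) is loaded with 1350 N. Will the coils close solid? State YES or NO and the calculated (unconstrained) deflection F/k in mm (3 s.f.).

YES, δ = 136 mm

k = Gd⁴/(8D³N_a) = (74.5×10³)(10.1⁴)/(8·91.0³·13) = 9.892 N/mm
N_t = 13; L_s = 10.1·14 = 141.4 mm; δ_solid = L₀ − L_s = 253 − 141.4 = 111.6 mm
δ = F/k = 1350/9.892 = 136.47 mm
δ ≥ δ_solid → spring goes solid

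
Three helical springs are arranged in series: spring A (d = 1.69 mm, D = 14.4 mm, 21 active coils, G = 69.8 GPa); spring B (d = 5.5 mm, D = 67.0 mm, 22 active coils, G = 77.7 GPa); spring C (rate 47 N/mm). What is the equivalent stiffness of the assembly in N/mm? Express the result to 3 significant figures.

k_A = Gd⁴/(8D³N_a) = (69.8×10³)(1.69⁴)/(8·14.4³·21) = 1.135 N/mm
k_B = Gd⁴/(8D³N_a) = (77.7×10³)(5.5⁴)/(8·67.0³·22) = 1.3432 N/mm
Series: 1/k_eq = 1/1.135 + 1/1.3432 + 1/47 = 1.6468; k_eq = 0.60723 N/mm

0.607 N/mm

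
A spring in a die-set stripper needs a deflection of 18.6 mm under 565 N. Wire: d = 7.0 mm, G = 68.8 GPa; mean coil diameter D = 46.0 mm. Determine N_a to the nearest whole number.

Required rate k = F/δ = 565/18.6 = 30.376 N/mm
N_a = Gd⁴/(8D³k) = (68.8×10³ × 7.0⁴)/(8 × 46.0³ × 30.376)
    = 1.65189e+08 / 2.36537e+07 = 6.984 → 7 coils

7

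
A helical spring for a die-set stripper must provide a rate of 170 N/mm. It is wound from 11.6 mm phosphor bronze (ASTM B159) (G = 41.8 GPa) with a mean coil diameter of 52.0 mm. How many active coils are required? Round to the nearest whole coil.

4

N_a = Gd⁴/(8D³k) = (41.8×10³ × 11.6⁴)/(8 × 52.0³ × 170)
    = 7.56847e+08 / 1.91227e+08 = 3.958 → 4 coils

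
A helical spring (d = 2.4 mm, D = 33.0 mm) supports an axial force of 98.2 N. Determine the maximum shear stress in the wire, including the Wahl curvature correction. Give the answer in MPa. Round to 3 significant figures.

Spring index C = D/d = 33.0/2.4 = 13.7500
K_W = (4C−1)/(4C−4) + 0.615/C = 54.000/51.000 + 0.0447 = 1.1036
τ₀ = 8FD/(πd³) = 8·98.2·33.0/(π·2.4³) = 25924.8/43.429 = 596.94 MPa
τ_max = K·τ₀ = 1.1036 × 596.94 = 658.76 MPa

659 MPa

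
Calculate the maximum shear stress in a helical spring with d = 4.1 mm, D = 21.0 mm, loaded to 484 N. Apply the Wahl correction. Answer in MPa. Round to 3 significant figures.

489 MPa

Spring index C = D/d = 21.0/4.1 = 5.1220
K_W = (4C−1)/(4C−4) + 0.615/C = 19.488/16.488 + 0.1201 = 1.3020
τ₀ = 8FD/(πd³) = 8·484·21.0/(π·4.1³) = 81312/216.52 = 375.54 MPa
τ_max = K·τ₀ = 1.3020 × 375.54 = 488.96 MPa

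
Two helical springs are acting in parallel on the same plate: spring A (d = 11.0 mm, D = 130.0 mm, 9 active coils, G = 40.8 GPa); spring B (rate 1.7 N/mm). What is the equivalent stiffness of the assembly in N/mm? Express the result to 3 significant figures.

5.48 N/mm

k_A = Gd⁴/(8D³N_a) = (40.8×10³)(11.0⁴)/(8·130.0³·9) = 3.7763 N/mm
Parallel: k_eq = 3.7763 + 1.7 = 5.4763 N/mm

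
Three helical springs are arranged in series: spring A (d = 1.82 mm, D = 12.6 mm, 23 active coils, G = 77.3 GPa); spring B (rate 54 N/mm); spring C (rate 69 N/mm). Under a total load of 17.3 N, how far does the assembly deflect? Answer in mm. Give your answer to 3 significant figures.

k_A = Gd⁴/(8D³N_a) = (77.3×10³)(1.82⁴)/(8·12.6³·23) = 2.3043 N/mm
Series: 1/k_eq = 1/2.3043 + 1/54 + 1/69 = 0.46699; k_eq = 2.1414 N/mm
δ = F/k_eq = 17.3/2.1414 = 8.0789 mm

8.08 mm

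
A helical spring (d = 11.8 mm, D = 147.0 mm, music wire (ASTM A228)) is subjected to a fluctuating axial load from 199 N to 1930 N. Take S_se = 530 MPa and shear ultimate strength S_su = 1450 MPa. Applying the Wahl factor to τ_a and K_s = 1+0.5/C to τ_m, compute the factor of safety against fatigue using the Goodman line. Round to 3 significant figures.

C = D/d = 147.0/11.8 = 12.4576; K_W = (4C−1)/(4C−4)+0.615/C = 1.1148; K_s = 1+0.5/C = 1.0401
F_a = (F_max−F_min)/2 = 865.5 N; F_m = (F_max+F_min)/2 = 1064.5 N
τ_a = K_W·8F_aD/(πd³) = 1.1148 × 197.19 = 219.83 MPa
τ_m = K_s·8F_mD/(πd³) = 1.0401 × 242.53 = 252.26 MPa
Goodman: 1/n_f = τ_a/S_se + τ_m/S_su = 219.83/530 + 252.26/1450 = 0.41477 + 0.17397 = 0.58874
n_f = 1/0.58874 = 1.699

1.70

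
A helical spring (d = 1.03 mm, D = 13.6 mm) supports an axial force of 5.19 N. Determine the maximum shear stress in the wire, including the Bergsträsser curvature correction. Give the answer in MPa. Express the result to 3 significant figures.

Spring index C = D/d = 13.6/1.03 = 13.2039
K_B = (4C+2)/(4C−3) = 54.816/49.816 = 1.1004
τ₀ = 8FD/(πd³) = 8·5.19·13.6/(π·1.03³) = 564.672/3.4329 = 164.49 MPa
τ_max = K·τ₀ = 1.1004 × 164.49 = 181 MPa

181 MPa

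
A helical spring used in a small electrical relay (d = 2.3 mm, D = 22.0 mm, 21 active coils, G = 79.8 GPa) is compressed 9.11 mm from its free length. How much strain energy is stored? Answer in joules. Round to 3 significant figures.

k = Gd⁴/(8D³N_a) = (79.8×10³)(2.3⁴)/(8·22.0³·21) = 1.2484 N/mm
U = ½kδ² = 0.5 × 1.2484 × 9.11² = 51.802 N·mm = 0.051802 J

0.0518 J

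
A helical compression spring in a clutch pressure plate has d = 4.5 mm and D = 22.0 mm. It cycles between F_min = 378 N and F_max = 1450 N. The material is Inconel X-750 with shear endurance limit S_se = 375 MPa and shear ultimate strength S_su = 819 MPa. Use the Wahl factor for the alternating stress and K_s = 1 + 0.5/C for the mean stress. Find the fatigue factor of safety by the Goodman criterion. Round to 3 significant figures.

C = D/d = 22.0/4.5 = 4.8889; K_W = (4C−1)/(4C−4)+0.615/C = 1.3187; K_s = 1+0.5/C = 1.1023
F_a = (F_max−F_min)/2 = 536 N; F_m = (F_max+F_min)/2 = 914 N
τ_a = K_W·8F_aD/(πd³) = 1.3187 × 329.53 = 434.53 MPa
τ_m = K_s·8F_mD/(πd³) = 1.1023 × 561.92 = 619.38 MPa
Goodman: 1/n_f = τ_a/S_se + τ_m/S_su = 434.53/375 + 619.38/819 = 1.15875 + 0.75627 = 1.915
n_f = 1/1.915 = 0.5222

0.522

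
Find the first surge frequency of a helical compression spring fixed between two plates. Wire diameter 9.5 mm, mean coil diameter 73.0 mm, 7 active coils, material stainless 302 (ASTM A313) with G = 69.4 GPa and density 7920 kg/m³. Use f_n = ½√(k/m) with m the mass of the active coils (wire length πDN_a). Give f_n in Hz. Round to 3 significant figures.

k = Gd⁴/(8D³N_a) = (69.4×10³)(9.5⁴)/(8·73.0³·7) = 25.948 N/mm = 25948 N/m
Wire length L = πDN_a = π·73.0·7 = 1605.4 mm
m = ρ·(πd²/4)·L = 7920 × 70.882×10⁻⁶ m² × 1.6054 m = 0.90122 kg
f_n = ½√(k/m) = 0.5·√(25948/0.90122) = 0.5·√(28791) = 84.84 Hz

84.8 Hz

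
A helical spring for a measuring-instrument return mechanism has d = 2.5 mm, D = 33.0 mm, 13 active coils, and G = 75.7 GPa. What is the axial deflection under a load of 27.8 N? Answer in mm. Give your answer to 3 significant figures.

k = Gd⁴/(8D³N_a) = (75.7×10³)(2.5⁴)/(8·33.0³·13) = 0.79119 N/mm
δ = F/k = 27.8 / 0.79119 = 35.137 mm

35.1 mm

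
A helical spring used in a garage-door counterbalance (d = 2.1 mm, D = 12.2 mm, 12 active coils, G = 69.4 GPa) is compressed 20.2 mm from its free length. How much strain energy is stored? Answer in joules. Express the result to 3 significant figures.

k = Gd⁴/(8D³N_a) = (69.4×10³)(2.1⁴)/(8·12.2³·12) = 7.7426 N/mm
U = ½kδ² = 0.5 × 7.7426 × 20.2² = 1579.6 N·mm = 1.5796 J

1.58 J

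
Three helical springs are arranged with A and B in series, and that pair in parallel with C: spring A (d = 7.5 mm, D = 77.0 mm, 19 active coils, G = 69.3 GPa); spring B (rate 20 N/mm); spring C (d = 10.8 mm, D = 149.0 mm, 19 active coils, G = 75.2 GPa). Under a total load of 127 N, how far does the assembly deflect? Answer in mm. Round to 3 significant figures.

k_A = Gd⁴/(8D³N_a) = (69.3×10³)(7.5⁴)/(8·77.0³·19) = 3.1598 N/mm
k_C = Gd⁴/(8D³N_a) = (75.2×10³)(10.8⁴)/(8·149.0³·19) = 2.0347 N/mm
Springs A,B series: k_AB = 1/(1/3.1598+1/20) = 2.7287 N/mm; parallel with C: k_eq = 2.7287+2.0347 = 4.7635 N/mm
δ = F/k_eq = 127/4.7635 = 26.661 mm

26.7 mm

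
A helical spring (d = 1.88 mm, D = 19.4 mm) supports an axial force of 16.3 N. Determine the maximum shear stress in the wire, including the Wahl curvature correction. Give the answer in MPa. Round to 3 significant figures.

Spring index C = D/d = 19.4/1.88 = 10.3191
K_W = (4C−1)/(4C−4) + 0.615/C = 40.277/37.277 + 0.0596 = 1.1401
τ₀ = 8FD/(πd³) = 8·16.3·19.4/(π·1.88³) = 2529.76/20.875 = 121.19 MPa
τ_max = K·τ₀ = 1.1401 × 121.19 = 138.16 MPa

138 MPa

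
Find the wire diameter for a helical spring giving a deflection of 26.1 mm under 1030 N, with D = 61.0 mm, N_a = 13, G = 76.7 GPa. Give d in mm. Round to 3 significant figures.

10.5 mm

Required rate k = F/δ = 1030/26.1 = 39.464 N/mm
d = (8D³N_a·k / G)^(1/4) = (8·61.0³·13·39.464 / (76.7×10³))^0.25
  = (12146)^0.25 = 10.4980 mm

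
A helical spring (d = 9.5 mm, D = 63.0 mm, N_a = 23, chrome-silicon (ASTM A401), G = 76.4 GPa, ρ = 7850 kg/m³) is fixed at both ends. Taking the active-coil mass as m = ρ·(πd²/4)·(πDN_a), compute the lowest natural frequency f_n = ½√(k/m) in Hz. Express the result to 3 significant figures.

36.5 Hz

k = Gd⁴/(8D³N_a) = (76.4×10³)(9.5⁴)/(8·63.0³·23) = 13.525 N/mm = 13525 N/m
Wire length L = πDN_a = π·63.0·23 = 4552.2 mm
m = ρ·(πd²/4)·L = 7850 × 70.882×10⁻⁶ m² × 4.5522 m = 2.5329 kg
f_n = ½√(k/m) = 0.5·√(13525/2.5329) = 0.5·√(5339.8) = 36.537 Hz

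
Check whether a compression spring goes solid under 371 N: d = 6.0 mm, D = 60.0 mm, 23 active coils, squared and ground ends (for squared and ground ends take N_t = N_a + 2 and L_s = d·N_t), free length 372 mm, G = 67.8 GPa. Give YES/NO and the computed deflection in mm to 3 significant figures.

NO, δ = 168 mm

k = Gd⁴/(8D³N_a) = (67.8×10³)(6.0⁴)/(8·60.0³·23) = 2.2109 N/mm
N_t = 25; L_s = 6.0·25 = 150 mm; δ_solid = L₀ − L_s = 372 − 150 = 222 mm
δ = F/k = 371/2.2109 = 167.81 mm
δ < δ_solid → spring does not go solid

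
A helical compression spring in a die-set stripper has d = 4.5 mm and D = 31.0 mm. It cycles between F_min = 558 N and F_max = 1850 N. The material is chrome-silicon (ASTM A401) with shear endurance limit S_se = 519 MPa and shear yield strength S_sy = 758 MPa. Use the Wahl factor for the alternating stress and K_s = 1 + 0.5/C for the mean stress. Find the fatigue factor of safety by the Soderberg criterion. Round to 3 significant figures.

C = D/d = 31.0/4.5 = 6.8889; K_W = (4C−1)/(4C−4)+0.615/C = 1.2166; K_s = 1+0.5/C = 1.0726
F_a = (F_max−F_min)/2 = 646 N; F_m = (F_max+F_min)/2 = 1204 N
τ_a = K_W·8F_aD/(πd³) = 1.2166 × 559.62 = 680.86 MPa
τ_m = K_s·8F_mD/(πd³) = 1.0726 × 1043 = 1118.7 MPa
Soderberg: 1/n_f = τ_a/S_se + τ_m/S_sy = 680.86/519 + 1118.7/758 = 1.31186 + 1.47588 = 2.7877
n_f = 1/2.7877 = 0.3587

0.359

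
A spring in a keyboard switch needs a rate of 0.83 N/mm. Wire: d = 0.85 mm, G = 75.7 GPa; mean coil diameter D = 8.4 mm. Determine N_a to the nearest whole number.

N_a = Gd⁴/(8D³k) = (75.7×10³ × 0.85⁴)/(8 × 8.4³ × 0.83)
    = 39515.9 / 3935.55 = 10.04 → 10 coils

10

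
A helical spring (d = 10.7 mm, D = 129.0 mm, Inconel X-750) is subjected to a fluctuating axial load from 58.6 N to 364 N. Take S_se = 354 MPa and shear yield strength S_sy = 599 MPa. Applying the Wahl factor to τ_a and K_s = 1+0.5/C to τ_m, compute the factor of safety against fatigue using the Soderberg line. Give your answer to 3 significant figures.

C = D/d = 129.0/10.7 = 12.0561; K_W = (4C−1)/(4C−4)+0.615/C = 1.1188; K_s = 1+0.5/C = 1.0415
F_a = (F_max−F_min)/2 = 152.7 N; F_m = (F_max+F_min)/2 = 211.3 N
τ_a = K_W·8F_aD/(πd³) = 1.1188 × 40.947 = 45.813 MPa
τ_m = K_s·8F_mD/(πd³) = 1.0415 × 56.66 = 59.01 MPa
Soderberg: 1/n_f = τ_a/S_se + τ_m/S_sy = 45.813/354 + 59.01/599 = 0.12942 + 0.09851 = 0.22793
n_f = 1/0.22793 = 4.387

4.39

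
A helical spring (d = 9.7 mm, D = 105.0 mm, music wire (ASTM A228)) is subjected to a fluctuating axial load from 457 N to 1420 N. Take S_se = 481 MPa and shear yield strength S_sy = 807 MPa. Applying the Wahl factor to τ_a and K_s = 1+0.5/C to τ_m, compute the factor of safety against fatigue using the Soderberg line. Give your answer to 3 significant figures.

1.45

C = D/d = 105.0/9.7 = 10.8247; K_W = (4C−1)/(4C−4)+0.615/C = 1.1332; K_s = 1+0.5/C = 1.0462
F_a = (F_max−F_min)/2 = 481.5 N; F_m = (F_max+F_min)/2 = 938.5 N
τ_a = K_W·8F_aD/(πd³) = 1.1332 × 141.06 = 159.84 MPa
τ_m = K_s·8F_mD/(πd³) = 1.0462 × 274.95 = 287.65 MPa
Soderberg: 1/n_f = τ_a/S_se + τ_m/S_sy = 159.84/481 + 287.65/807 = 0.33232 + 0.35644 = 0.68876
n_f = 1/0.68876 = 1.452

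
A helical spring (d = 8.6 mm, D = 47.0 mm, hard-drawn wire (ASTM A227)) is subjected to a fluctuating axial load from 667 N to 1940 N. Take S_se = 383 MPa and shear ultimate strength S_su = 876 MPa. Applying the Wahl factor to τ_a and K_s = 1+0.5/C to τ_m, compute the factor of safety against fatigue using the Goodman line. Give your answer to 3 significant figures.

C = D/d = 47.0/8.6 = 5.4651; K_W = (4C−1)/(4C−4)+0.615/C = 1.2805; K_s = 1+0.5/C = 1.0915
F_a = (F_max−F_min)/2 = 636.5 N; F_m = (F_max+F_min)/2 = 1303.5 N
τ_a = K_W·8F_aD/(πd³) = 1.2805 × 119.77 = 153.36 MPa
τ_m = K_s·8F_mD/(πd³) = 1.0915 × 245.28 = 267.72 MPa
Goodman: 1/n_f = τ_a/S_se + τ_m/S_su = 153.36/383 + 267.72/876 = 0.40043 + 0.30561 = 0.70604
n_f = 1/0.70604 = 1.416

1.42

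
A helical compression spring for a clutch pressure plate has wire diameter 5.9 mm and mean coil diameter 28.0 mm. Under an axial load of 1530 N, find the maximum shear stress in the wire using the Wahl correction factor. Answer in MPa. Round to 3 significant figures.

Spring index C = D/d = 28.0/5.9 = 4.7458
K_W = (4C−1)/(4C−4) + 0.615/C = 17.983/14.983 + 0.1296 = 1.3298
τ₀ = 8FD/(πd³) = 8·1530·28.0/(π·5.9³) = 342720/645.22 = 531.17 MPa
τ_max = K·τ₀ = 1.3298 × 531.17 = 706.36 MPa

706 MPa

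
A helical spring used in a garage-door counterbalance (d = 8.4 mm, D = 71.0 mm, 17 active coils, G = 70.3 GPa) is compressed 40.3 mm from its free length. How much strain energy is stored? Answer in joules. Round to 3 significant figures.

5.84 J

k = Gd⁴/(8D³N_a) = (70.3×10³)(8.4⁴)/(8·71.0³·17) = 7.1905 N/mm
U = ½kδ² = 0.5 × 7.1905 × 40.3² = 5839 N·mm = 5.839 J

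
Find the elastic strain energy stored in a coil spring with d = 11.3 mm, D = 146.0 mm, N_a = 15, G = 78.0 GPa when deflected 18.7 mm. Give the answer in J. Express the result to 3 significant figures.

k = Gd⁴/(8D³N_a) = (78.0×10³)(11.3⁴)/(8·146.0³·15) = 3.4054 N/mm
U = ½kδ² = 0.5 × 3.4054 × 18.7² = 595.42 N·mm = 0.59542 J

0.595 J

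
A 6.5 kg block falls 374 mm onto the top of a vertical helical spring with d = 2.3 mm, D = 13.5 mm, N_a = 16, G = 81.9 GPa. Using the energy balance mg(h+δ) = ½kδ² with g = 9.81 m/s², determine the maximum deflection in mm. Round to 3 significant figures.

k = Gd⁴/(8D³N_a) = (81.9×10³)(2.3⁴)/(8·13.5³·16) = 7.2775 N/mm
W = mg = 6.5 × 9.81 = 63.765 N
½kδ² − Wδ − Wh = 0 → δ = (W + √(W² + 2kWh))/k
δ = (63.765 + √(4066 + 347111))/7.2775 = (63.765 + 592.6)/7.2775 = 90.191 mm

90.2 mm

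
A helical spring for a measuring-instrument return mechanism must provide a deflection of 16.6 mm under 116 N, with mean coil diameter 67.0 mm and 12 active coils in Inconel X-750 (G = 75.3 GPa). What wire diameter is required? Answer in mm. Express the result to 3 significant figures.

7.19 mm

Required rate k = F/δ = 116/16.6 = 6.988 N/mm
d = (8D³N_a·k / G)^(1/4) = (8·67.0³·12·6.988 / (75.3×10³))^0.25
  = (2679.5)^0.25 = 7.1947 mm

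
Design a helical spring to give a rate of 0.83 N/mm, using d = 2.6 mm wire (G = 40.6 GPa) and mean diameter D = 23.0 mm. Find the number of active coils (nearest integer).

23

N_a = Gd⁴/(8D³k) = (40.6×10³ × 2.6⁴)/(8 × 23.0³ × 0.83)
    = 1.85532e+06 / 80788.9 = 22.97 → 23 coils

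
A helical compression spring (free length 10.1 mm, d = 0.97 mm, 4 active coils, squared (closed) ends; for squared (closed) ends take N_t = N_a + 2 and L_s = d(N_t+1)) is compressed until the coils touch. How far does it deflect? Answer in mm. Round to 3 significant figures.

3.31 mm

N_t = 6; L_s = 0.97·7 = 6.79 mm
δ_solid = L₀ − L_s = 10.1 − 6.79 = 3.31 mm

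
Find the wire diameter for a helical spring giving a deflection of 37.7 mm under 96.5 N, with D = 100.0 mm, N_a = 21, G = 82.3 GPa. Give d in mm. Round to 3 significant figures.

8.50 mm

Required rate k = F/δ = 96.5/37.7 = 2.5597 N/mm
d = (8D³N_a·k / G)^(1/4) = (8·100.0³·21·2.5597 / (82.3×10³))^0.25
  = (5225.1)^0.25 = 8.5021 mm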